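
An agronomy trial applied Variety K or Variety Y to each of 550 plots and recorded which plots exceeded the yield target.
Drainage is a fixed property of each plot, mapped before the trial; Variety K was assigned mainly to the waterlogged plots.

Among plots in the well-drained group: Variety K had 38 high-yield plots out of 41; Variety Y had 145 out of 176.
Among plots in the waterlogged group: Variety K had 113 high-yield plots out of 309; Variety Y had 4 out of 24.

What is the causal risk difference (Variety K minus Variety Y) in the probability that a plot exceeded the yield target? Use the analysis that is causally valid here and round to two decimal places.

+0.16

Field drainage satisfies the back-door criterion: it is not a descendant of the variety, and it blocks the spurious path from variety to outcome. Adjusting for it (i.e., using the within-field drainage rates) gives the causal effect.
Adjusting over the population distribution of field drainage: 0.395·(0.927−0.824) + 0.605·(0.366−0.167) = +0.161.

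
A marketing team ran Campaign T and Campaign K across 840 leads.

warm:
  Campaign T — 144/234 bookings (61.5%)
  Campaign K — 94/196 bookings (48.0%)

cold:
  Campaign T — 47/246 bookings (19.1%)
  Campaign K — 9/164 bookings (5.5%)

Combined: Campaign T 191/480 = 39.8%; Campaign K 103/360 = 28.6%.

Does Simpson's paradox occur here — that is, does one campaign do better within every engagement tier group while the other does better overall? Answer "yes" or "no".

no

Within each engagement tier level (warm 61.5% vs 48.0%; cold 19.1% vs 5.5%), Campaign T has the higher rate every time. Pooled: 39.8% vs 28.6% — Campaign T has the higher rate overall. They agree.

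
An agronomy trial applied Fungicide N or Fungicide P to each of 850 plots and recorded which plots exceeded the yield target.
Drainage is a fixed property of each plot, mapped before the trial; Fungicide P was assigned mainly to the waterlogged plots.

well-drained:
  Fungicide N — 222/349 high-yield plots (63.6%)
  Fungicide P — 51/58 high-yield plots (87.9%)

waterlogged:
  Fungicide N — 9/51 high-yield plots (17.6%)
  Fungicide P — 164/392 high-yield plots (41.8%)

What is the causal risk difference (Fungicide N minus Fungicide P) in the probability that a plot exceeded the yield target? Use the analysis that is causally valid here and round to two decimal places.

-0.24

The stratified and pooled comparisons disagree (Fungicide P wins within each field drainage; Fungicide N wins overall), so the answer turns on the causal role of field drainage.
Since field drainage is a pre-existing factor (not a product of the fungicide) and it affects the outcome on its own, it is a confounder. The stratified rates, not the pooled rate, identify the causal effect.
Adjusting over the population distribution of field drainage: 0.479·(0.636−0.879) + 0.521·(0.176−0.418) = -0.243.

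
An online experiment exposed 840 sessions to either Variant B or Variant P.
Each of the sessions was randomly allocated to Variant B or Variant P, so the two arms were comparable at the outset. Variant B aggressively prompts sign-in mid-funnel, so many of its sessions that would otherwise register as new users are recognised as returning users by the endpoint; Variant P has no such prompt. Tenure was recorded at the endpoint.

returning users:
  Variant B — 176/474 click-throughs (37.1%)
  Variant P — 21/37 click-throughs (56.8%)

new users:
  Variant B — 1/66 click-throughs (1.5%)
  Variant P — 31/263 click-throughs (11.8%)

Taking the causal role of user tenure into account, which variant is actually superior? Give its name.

Variant B

The user tenure-specific comparison favours Variant P throughout, but the pooled figures favour Variant B. The question is whether to condition on user tenure.
The distribution of user tenure is itself part of what the variant does — it is an intermediate outcome. Holding it fixed would remove that part of the effect; the total effect is the pooled difference.
Pooled: Variant B 32.8% vs Variant P 17.3%; Variant B is higher overall.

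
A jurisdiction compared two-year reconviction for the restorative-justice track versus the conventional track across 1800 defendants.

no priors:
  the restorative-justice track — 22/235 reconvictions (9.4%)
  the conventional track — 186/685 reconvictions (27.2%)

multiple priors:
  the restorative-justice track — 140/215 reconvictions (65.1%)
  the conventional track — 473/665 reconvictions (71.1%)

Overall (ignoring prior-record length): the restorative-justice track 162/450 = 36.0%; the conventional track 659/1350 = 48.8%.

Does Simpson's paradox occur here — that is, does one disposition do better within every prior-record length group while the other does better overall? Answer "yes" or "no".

Within each prior-record length level (no priors 9.4% vs 27.2%; multiple priors 65.1% vs 71.1%), the restorative-justice track has the lower rate every time. Pooled: 36.0% vs 48.8% — the restorative-justice track has the lower rate overall. They agree.

no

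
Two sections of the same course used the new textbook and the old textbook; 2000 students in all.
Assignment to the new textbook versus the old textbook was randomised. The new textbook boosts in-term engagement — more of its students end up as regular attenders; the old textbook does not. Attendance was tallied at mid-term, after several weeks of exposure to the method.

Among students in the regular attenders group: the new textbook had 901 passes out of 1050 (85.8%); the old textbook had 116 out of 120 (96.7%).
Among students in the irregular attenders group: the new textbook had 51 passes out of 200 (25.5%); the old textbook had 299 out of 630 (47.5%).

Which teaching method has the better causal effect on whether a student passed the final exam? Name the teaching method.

the new textbook

The stratified and pooled comparisons disagree (the old textbook wins within each mid-term attendance; the new textbook wins overall), so the answer turns on the causal role of mid-term attendance.
Mid-term attendance is recorded after the teaching method and is itself shifted by it — it sits on the causal path from teaching method to outcome. Conditioning on a mediator would strip out part of the effect we want; the pooled comparison gives the total causal effect.
Pooled: the new textbook 76.2% vs the old textbook 55.3%; the new textbook is higher overall.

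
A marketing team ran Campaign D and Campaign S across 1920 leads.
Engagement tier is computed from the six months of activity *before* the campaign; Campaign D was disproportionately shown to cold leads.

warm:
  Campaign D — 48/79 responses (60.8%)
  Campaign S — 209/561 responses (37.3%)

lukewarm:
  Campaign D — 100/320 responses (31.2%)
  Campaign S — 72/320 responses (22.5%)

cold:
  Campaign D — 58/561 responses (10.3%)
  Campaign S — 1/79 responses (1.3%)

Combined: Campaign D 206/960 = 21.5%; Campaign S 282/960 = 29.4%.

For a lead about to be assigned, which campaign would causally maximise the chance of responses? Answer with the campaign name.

Campaign D

Campaign D is higher inside every engagement tier stratum but Campaign S is higher in aggregate. Whether to stratify depends on how engagement tier relates to the campaign.
Engagement tier is set before the campaign has any effect — it is not caused by the campaign — and it independently drives the outcome. That makes it a confounder, so the causal comparison is within engagement tier levels.
Within each level — warm: 60.8% vs 37.3%; lukewarm: 31.2% vs 22.5%; cold: 10.3% vs 1.3% — Campaign D is higher every time.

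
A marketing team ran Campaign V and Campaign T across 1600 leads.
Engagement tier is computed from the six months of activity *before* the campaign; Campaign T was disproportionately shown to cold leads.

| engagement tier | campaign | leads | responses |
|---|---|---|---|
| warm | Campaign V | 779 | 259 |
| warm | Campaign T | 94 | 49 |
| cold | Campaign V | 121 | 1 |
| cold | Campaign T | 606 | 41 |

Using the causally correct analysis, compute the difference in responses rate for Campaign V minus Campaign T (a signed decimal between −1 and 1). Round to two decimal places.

-0.13

The stratified and pooled comparisons disagree (Campaign T wins within each engagement tier; Campaign V wins overall), so the answer turns on the causal role of engagement tier.
Since engagement tier is a pre-existing factor (not a product of the campaign) and it affects the outcome on its own, it is a confounder. The stratified rates, not the pooled rate, identify the causal effect.
Adjusting over the population distribution of engagement tier: 0.546·(0.332−0.521) + 0.454·(0.008−0.068) = -0.130.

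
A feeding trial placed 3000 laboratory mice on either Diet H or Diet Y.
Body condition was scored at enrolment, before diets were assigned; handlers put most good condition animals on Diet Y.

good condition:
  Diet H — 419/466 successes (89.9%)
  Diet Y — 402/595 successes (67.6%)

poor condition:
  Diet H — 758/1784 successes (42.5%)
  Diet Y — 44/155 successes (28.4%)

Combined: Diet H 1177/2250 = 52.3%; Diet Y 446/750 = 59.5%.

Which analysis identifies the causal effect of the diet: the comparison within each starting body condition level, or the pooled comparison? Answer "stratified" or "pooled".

Nothing the diet does changes starting body condition; the imbalance is an allocation artefact. With starting body condition also predicting the outcome, the pooled figure is confounded, and the within-stratum comparison is the causal one.
Within each level — good condition: 89.9% vs 67.6%; poor condition: 42.5% vs 28.4% — Diet H is higher every time.

stratified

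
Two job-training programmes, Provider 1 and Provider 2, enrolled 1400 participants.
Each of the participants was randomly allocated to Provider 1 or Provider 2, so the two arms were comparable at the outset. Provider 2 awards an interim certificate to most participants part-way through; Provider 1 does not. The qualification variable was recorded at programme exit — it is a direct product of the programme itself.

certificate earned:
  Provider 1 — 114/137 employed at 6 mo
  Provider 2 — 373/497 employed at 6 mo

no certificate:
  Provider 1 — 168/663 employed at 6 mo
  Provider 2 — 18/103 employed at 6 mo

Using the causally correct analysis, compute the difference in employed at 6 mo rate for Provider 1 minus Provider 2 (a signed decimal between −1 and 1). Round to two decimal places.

Qualification attained during the programme lies on the pathway programme → qualification attained during the programme → outcome, so adjusting for it blocks the indirect effect. For the total causal effect of programme, use the unadjusted pooled rates.
The causal difference is the pooled difference: 0.352 − 0.652 = -0.299.

-0.30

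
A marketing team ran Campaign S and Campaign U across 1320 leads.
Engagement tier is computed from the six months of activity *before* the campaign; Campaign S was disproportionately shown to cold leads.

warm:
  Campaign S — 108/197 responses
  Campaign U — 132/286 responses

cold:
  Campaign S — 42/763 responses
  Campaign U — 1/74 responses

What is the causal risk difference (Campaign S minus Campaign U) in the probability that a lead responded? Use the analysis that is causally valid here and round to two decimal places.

+0.06

Since engagement tier is a pre-existing factor (not a product of the campaign) and it affects the outcome on its own, it is a confounder. The stratified rates, not the pooled rate, identify the causal effect.
Adjusting over the population distribution of engagement tier: 0.366·(0.548−0.462) + 0.634·(0.055−0.014) = +0.058.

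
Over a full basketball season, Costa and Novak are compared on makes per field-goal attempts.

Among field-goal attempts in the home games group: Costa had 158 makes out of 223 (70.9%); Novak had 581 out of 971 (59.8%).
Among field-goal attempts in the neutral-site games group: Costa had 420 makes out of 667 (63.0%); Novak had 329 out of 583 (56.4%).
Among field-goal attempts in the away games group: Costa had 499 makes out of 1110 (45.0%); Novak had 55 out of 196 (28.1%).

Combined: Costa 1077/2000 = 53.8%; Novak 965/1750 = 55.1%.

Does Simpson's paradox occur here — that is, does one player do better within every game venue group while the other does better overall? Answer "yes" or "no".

Within each game venue level (home games 70.9% vs 59.8%; neutral-site games 63.0% vs 56.4%; away games 45.0% vs 28.1%), Costa has the higher rate every time. Pooled: 53.8% vs 55.1% — Novak has the higher rate overall. The two comparisons disagree.

yes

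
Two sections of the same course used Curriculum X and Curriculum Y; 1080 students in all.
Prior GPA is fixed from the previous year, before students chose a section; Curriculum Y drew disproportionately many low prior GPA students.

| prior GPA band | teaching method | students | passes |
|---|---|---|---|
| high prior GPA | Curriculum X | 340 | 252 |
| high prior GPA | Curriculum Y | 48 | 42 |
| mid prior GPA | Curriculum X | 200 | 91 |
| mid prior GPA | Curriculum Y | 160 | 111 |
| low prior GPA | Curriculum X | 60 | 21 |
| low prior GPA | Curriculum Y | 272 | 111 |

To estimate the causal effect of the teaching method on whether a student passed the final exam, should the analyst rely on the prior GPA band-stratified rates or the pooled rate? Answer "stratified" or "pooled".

Prior GPA band satisfies the back-door criterion: it is not a descendant of the teaching method, and it blocks the spurious path from teaching method to outcome. Adjusting for it (i.e., using the within-prior GPA band rates) gives the causal effect.
Within each level — high prior GPA: 74.1% vs 87.5%; mid prior GPA: 45.5% vs 69.4%; low prior GPA: 35.0% vs 40.8% — Curriculum Y is higher every time.

stratified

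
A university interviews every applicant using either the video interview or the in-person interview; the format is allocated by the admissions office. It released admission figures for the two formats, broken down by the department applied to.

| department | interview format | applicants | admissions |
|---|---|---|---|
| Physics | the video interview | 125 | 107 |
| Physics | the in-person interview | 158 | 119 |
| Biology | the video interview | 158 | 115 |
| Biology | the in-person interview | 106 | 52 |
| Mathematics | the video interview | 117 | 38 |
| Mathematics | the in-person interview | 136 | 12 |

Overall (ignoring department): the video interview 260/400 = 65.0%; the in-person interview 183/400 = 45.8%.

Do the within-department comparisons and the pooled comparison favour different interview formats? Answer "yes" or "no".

Within each department level (Physics 85.6% vs 75.3%; Biology 72.8% vs 49.1%; Mathematics 32.5% vs 8.8%), the video interview has the higher rate every time. Pooled: 65.0% vs 45.8% — the video interview has the higher rate overall. They agree.

no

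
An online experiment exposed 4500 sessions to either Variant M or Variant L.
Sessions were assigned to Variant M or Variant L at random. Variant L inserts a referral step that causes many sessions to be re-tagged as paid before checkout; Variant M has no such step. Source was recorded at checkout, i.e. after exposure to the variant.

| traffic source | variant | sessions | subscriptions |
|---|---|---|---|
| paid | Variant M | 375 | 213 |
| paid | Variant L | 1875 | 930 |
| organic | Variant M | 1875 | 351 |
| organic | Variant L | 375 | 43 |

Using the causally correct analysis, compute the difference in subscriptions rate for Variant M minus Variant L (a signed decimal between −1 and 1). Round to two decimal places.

The traffic source-specific comparison favours Variant M throughout, but the pooled figures favour Variant L. The question is whether to condition on traffic source.
Because the variant influences traffic source, traffic source is a post-treatment mediator, not a confounder. Stratifying on it would bias the estimate; the causal effect is the crude pooled difference.
The causal difference is the pooled difference: 0.251 − 0.432 = -0.182.

-0.18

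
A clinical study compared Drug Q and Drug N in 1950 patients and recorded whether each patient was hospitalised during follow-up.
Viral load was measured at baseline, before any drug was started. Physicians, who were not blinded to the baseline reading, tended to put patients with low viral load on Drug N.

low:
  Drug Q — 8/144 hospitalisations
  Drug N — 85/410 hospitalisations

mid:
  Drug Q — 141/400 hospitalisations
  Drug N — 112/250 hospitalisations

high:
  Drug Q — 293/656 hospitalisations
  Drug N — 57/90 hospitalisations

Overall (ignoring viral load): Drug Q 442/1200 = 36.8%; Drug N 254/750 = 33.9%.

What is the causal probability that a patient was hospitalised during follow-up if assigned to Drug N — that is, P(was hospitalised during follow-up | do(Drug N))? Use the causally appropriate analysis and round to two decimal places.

0.45

Since viral load is a pre-existing factor (not a product of the drug) and it affects the outcome on its own, it is a confounder. The stratified rates, not the pooled rate, identify the causal effect.
Standardising Drug N to the population viral load mix: 0.284·85/410 + 0.333·112/250 + 0.383·57/90 = 0.451.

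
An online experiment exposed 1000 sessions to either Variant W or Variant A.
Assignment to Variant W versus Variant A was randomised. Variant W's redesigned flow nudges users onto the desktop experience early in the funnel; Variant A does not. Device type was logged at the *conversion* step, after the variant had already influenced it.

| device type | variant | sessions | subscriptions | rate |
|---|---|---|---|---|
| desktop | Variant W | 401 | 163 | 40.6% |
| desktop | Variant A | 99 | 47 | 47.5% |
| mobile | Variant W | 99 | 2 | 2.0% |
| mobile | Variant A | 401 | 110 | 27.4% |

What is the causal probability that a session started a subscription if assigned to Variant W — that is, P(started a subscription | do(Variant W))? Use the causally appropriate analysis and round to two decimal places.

0.33

Device type lies on the pathway variant → device type → outcome, so adjusting for it blocks the indirect effect. For the total causal effect of variant, use the unadjusted pooled rates.
So P(outcome | do(Variant W)) is just the pooled rate for Variant W: 165/500 = 0.330.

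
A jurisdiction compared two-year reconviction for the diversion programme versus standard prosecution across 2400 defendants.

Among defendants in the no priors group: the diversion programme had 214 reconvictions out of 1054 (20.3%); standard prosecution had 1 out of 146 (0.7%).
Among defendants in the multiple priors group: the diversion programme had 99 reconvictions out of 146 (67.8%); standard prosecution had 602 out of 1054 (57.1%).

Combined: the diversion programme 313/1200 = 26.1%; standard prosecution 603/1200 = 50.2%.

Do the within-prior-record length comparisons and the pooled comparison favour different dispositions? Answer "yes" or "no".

yes

Within each prior-record length level (no priors 20.3% vs 0.7%; multiple priors 67.8% vs 57.1%), standard prosecution has the lower rate every time. Pooled: 26.1% vs 50.2% — the diversion programme has the lower rate overall. The two comparisons disagree.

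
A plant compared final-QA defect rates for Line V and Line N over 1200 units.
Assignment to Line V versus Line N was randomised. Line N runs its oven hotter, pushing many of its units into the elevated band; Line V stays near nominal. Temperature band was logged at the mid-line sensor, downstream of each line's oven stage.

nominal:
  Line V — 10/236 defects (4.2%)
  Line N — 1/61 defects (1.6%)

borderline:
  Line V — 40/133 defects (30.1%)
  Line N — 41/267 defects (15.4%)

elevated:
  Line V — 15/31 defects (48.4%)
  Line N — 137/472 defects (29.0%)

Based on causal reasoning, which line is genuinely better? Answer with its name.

Line V

The distribution of in-process temperature band is itself part of what the line does — it is an intermediate outcome. Holding it fixed would remove that part of the effect; the total effect is the pooled difference.
Pooled: Line V 16.2% vs Line N 22.4%; Line V is lower overall.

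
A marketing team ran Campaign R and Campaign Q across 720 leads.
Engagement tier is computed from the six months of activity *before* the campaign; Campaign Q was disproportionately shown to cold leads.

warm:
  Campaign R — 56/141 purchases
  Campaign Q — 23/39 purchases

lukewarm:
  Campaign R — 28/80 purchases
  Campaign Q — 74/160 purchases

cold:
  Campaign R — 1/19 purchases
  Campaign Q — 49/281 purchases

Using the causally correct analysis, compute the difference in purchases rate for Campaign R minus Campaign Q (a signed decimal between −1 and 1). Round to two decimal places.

-0.14

Nothing the campaign does changes engagement tier; the imbalance is an allocation artefact. With engagement tier also predicting the outcome, the pooled figure is confounded, and the within-stratum comparison is the causal one.
Adjusting over the population distribution of engagement tier: 0.250·(0.397−0.590) + 0.333·(0.350−0.463) + 0.417·(0.053−0.174) = -0.136.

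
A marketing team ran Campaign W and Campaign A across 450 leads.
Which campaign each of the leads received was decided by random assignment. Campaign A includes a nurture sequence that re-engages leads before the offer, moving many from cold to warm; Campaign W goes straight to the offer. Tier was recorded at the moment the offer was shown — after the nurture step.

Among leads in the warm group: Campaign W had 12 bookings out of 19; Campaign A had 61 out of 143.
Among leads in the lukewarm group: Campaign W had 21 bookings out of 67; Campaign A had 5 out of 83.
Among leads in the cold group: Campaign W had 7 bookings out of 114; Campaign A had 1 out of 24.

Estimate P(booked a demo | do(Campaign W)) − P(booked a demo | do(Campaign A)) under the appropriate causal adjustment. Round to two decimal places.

Stratifying would compare campaigns among leads the campaigns themselves sorted into engagement tier groups — a form of selection on an intermediate. The unconditioned pooled rates give the total causal effect.
The causal difference is the pooled difference: 0.200 − 0.268 = -0.068.

-0.07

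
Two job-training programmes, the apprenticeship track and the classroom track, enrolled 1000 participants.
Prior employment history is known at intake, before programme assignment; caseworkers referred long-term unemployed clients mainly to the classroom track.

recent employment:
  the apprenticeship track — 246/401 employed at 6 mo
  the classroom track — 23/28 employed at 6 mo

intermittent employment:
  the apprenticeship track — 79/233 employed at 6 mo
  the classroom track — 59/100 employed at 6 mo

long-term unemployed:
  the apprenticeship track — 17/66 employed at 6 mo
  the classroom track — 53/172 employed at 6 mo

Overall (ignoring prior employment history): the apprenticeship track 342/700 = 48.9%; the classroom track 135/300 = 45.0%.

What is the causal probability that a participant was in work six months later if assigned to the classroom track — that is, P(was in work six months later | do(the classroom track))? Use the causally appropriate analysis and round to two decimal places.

Within every prior employment history level the classroom track has the higher rate, yet pooled the apprenticeship track does — Simpson's reversal.
Prior employment history satisfies the back-door criterion: it is not a descendant of the programme, and it blocks the spurious path from programme to outcome. Adjusting for it (i.e., using the within-prior employment history rates) gives the causal effect.
Standardising the classroom track to the population prior employment history mix: 0.429·23/28 + 0.333·59/100 + 0.238·53/172 = 0.622.

0.62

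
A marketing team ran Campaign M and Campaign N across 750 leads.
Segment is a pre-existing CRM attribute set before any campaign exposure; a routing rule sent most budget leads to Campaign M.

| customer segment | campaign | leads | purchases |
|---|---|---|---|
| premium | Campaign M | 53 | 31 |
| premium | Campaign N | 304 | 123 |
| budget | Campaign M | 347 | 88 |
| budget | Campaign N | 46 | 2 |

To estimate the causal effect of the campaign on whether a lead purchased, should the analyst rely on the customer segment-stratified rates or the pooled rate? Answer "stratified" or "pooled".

stratified

The customer segment-specific comparison favours Campaign M throughout, but the pooled figures favour Campaign N. The question is whether to condition on customer segment.
Nothing the campaign does changes customer segment; the imbalance is an allocation artefact. With customer segment also predicting the outcome, the pooled figure is confounded, and the within-stratum comparison is the causal one.
Within each level — premium: 58.5% vs 40.5%; budget: 25.4% vs 4.3% — Campaign M is higher every time.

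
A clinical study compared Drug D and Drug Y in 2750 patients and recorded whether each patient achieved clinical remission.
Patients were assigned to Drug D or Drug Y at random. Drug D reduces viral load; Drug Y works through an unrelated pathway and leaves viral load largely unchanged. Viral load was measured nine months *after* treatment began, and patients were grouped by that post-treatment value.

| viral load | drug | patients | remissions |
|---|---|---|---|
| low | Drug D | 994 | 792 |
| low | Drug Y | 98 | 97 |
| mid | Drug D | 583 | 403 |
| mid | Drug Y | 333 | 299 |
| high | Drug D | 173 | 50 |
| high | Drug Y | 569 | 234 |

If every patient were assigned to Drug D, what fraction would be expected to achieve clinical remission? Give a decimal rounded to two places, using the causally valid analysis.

0.71

Within every viral load level Drug Y has the higher rate, yet pooled Drug D does — Simpson's reversal.
Because the drug influences viral load, viral load is a post-treatment mediator, not a confounder. Stratifying on it would bias the estimate; the causal effect is the crude pooled difference.
So P(outcome | do(Drug D)) is just the pooled rate for Drug D: 1245/1750 = 0.711.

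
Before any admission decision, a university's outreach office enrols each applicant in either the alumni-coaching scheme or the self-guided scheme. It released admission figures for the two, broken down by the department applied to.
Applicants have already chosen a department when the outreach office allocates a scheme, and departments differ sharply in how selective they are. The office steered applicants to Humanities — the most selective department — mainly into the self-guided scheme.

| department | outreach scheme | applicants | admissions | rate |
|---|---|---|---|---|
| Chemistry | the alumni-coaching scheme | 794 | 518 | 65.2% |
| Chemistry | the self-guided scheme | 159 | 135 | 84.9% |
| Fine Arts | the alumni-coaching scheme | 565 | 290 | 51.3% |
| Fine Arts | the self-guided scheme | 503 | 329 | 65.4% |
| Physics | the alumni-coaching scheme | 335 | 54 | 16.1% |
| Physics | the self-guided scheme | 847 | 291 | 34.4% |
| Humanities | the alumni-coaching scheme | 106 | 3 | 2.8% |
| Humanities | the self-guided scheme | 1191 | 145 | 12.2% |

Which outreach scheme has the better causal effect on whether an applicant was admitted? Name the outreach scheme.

the self-guided scheme

the self-guided scheme is higher inside every department stratum but the alumni-coaching scheme is higher in aggregate. Whether to stratify depends on how department relates to the outreach scheme.
Department satisfies the back-door criterion: it is not a descendant of the outreach scheme, and it blocks the spurious path from outreach scheme to outcome. Adjusting for it (i.e., using the within-department rates) gives the causal effect.
Within each level — Chemistry: 65.2% vs 84.9%; Fine Arts: 51.3% vs 65.4%; Physics: 16.1% vs 34.4%; Humanities: 2.8% vs 12.2% — the self-guided scheme is higher every time.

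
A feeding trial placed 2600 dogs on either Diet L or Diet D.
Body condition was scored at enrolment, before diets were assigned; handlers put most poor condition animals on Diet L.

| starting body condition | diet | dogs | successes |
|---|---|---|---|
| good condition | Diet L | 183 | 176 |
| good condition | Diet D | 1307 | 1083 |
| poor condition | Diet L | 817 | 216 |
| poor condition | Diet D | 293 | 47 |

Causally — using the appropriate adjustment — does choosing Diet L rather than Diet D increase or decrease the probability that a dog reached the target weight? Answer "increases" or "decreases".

increases

The starting body condition-specific comparison favours Diet L throughout, but the pooled figures favour Diet D. The question is whether to condition on starting body condition.
Starting body condition differs across diets for reasons unrelated to any effect of the diet itself, and it separately predicts the outcome — a classic confounder. We must compare within starting body condition levels.
Within each level — good condition: 96.2% vs 82.9%; poor condition: 26.4% vs 16.0% — Diet L is higher every time.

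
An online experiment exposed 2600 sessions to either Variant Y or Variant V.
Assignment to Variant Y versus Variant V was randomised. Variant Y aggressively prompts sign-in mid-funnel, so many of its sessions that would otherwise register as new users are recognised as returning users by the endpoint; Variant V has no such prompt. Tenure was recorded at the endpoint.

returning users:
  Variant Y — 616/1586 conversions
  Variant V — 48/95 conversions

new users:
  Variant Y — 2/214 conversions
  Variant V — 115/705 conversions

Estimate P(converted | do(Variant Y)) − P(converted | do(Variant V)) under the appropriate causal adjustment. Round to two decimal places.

+0.14

The stratified and pooled comparisons disagree (Variant V wins within each user tenure; Variant Y wins overall), so the answer turns on the causal role of user tenure.
The distribution of user tenure is itself part of what the variant does — it is an intermediate outcome. Holding it fixed would remove that part of the effect; the total effect is the pooled difference.
The causal difference is the pooled difference: 0.343 − 0.204 = +0.140.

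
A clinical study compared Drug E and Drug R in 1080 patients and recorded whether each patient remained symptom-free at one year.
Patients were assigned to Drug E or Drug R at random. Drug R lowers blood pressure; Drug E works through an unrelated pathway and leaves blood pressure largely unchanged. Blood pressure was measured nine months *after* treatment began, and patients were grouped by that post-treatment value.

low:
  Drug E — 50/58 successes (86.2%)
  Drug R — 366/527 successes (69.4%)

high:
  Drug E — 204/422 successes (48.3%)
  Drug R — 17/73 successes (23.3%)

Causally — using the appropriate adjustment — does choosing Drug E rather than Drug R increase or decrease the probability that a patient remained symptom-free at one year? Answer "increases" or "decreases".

decreases

Blood pressure is recorded after the drug and is itself shifted by it — it sits on the causal path from drug to outcome. Conditioning on a mediator would strip out part of the effect we want; the pooled comparison gives the total causal effect.
Pooled: Drug E 52.9% vs Drug R 63.8%; Drug R is higher overall.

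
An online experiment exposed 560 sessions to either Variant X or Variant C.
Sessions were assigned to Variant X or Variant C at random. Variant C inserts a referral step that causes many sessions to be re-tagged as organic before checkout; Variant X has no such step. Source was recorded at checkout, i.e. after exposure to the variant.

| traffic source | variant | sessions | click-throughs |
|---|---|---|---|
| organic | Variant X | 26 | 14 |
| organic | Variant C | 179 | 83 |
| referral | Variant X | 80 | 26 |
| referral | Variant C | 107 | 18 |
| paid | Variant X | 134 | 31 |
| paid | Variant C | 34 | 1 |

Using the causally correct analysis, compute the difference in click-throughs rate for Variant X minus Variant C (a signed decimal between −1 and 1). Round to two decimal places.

Variant X is higher inside every traffic source stratum but Variant C is higher in aggregate. Whether to stratify depends on how traffic source relates to the variant.
Traffic source lies on the pathway variant → traffic source → outcome, so adjusting for it blocks the indirect effect. For the total causal effect of variant, use the unadjusted pooled rates.
The causal difference is the pooled difference: 0.296 − 0.319 = -0.023.

-0.02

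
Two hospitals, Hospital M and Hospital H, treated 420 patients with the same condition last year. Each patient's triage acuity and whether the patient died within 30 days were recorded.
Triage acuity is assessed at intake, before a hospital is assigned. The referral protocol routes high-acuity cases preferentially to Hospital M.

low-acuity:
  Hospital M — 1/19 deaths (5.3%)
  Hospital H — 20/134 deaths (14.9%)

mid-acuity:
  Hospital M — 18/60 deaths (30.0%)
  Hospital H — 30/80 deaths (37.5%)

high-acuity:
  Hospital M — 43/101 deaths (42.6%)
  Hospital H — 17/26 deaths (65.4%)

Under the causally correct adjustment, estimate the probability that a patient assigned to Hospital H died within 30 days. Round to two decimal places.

0.38

Nothing the hospital does changes triage acuity; the imbalance is an allocation artefact. With triage acuity also predicting the outcome, the pooled figure is confounded, and the within-stratum comparison is the causal one.
Standardising Hospital H to the population triage acuity mix: 0.364·20/134 + 0.333·30/80 + 0.302·17/26 = 0.377.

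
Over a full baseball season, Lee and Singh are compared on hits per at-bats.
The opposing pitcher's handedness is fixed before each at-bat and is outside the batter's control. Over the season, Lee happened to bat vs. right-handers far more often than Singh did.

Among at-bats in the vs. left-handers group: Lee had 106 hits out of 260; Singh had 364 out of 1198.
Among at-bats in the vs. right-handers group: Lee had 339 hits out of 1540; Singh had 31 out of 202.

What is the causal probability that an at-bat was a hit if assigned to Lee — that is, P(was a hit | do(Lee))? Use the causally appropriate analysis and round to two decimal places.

Pitcher handedness is set before the player has any effect — it is not caused by the player — and it independently drives the outcome. That makes it a confounder, so the causal comparison is within pitcher handedness levels.
Standardising Lee to the population pitcher handedness mix: 0.456·106/260 + 0.544·339/1540 = 0.306.

0.31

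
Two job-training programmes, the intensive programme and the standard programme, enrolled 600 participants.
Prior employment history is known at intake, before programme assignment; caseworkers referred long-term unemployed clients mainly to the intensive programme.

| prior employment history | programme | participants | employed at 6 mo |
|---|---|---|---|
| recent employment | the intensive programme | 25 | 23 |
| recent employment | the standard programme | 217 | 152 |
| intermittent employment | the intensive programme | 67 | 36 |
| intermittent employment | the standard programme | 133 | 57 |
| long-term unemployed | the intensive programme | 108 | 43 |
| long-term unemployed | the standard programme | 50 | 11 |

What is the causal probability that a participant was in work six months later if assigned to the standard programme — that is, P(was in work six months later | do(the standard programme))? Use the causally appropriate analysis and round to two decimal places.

0.48

The prior employment history-specific comparison favours the intensive programme throughout, but the pooled figures favour the standard programme. The question is whether to condition on prior employment history.
Here prior employment history is a common cause — it drives both which programme a case falls under and the outcome. The crude comparison mixes populations; the stratum-specific rates are the causally relevant ones.
Standardising the standard programme to the population prior employment history mix: 0.403·152/217 + 0.333·57/133 + 0.263·11/50 = 0.483.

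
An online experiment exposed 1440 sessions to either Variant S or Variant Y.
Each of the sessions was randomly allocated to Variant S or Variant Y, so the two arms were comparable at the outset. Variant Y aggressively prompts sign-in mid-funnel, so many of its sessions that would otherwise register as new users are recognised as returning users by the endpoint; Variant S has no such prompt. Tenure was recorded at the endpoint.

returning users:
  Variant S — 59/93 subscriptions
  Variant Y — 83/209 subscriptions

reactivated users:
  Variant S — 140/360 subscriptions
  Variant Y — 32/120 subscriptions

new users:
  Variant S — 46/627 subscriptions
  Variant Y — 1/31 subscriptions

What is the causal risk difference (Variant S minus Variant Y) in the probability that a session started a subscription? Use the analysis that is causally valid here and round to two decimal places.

The user tenure-specific comparison favours Variant S throughout, but the pooled figures favour Variant Y. The question is whether to condition on user tenure.
Because the variant influences user tenure, user tenure is a post-treatment mediator, not a confounder. Stratifying on it would bias the estimate; the causal effect is the crude pooled difference.
The causal difference is the pooled difference: 0.227 − 0.322 = -0.095.

-0.10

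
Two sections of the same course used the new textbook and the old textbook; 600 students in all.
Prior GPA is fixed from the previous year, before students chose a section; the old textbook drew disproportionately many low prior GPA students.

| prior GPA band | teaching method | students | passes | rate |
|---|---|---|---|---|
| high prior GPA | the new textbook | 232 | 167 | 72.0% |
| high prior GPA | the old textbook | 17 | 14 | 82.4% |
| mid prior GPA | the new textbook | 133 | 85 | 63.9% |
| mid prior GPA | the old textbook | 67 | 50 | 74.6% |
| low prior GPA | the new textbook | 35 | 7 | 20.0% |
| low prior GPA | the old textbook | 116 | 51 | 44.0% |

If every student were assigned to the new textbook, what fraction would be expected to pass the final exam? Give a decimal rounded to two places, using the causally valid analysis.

Here prior GPA band is a common cause — it drives both which teaching method a case falls under and the outcome. The crude comparison mixes populations; the stratum-specific rates are the causally relevant ones.
Standardising the new textbook to the population prior GPA band mix: 0.415·167/232 + 0.333·85/133 + 0.252·7/35 = 0.562.

0.56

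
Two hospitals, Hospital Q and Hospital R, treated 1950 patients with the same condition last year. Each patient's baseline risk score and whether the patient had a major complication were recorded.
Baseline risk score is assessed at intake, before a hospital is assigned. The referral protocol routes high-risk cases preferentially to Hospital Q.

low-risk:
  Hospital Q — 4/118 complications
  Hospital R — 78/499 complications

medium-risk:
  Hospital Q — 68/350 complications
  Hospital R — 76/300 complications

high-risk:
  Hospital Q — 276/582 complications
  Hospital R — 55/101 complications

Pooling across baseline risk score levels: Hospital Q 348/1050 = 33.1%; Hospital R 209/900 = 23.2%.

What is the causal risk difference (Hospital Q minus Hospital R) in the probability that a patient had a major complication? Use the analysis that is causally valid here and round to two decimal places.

-0.08

The stratified and pooled comparisons disagree (Hospital Q wins within each baseline risk score; Hospital R wins overall), so the answer turns on the causal role of baseline risk score.
Baseline risk score satisfies the back-door criterion: it is not a descendant of the hospital, and it blocks the spurious path from hospital to outcome. Adjusting for it (i.e., using the within-baseline risk score rates) gives the causal effect.
Adjusting over the population distribution of baseline risk score: 0.316·(0.034−0.156) + 0.333·(0.194−0.253) + 0.350·(0.474−0.545) = -0.083.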